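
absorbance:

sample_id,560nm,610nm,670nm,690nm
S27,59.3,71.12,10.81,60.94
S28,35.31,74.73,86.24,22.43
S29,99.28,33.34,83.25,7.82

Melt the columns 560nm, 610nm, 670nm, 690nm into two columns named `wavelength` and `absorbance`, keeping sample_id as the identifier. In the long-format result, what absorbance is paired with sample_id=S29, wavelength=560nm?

99.28

Unpivoting turns each (sample_id, wide-column) pair into one long row.
The wide cell at row S29, column 560nm holds 99.28, so the long row (S29, 560nm) has absorbance=99.28.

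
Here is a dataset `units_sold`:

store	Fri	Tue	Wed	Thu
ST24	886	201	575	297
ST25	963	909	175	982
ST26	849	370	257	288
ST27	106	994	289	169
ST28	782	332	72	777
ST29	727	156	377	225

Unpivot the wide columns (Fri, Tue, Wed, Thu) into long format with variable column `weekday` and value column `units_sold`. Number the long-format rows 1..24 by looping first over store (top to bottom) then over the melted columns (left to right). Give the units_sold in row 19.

72

24 rows total (6 × 4). Row 19: index ⌊(19-1)/4⌋ = 4 into store → ST28; (19-1) mod 4 = 2 into the melted columns → Wed.
So row 19 is (ST28, Wed, 72); units_sold = 72.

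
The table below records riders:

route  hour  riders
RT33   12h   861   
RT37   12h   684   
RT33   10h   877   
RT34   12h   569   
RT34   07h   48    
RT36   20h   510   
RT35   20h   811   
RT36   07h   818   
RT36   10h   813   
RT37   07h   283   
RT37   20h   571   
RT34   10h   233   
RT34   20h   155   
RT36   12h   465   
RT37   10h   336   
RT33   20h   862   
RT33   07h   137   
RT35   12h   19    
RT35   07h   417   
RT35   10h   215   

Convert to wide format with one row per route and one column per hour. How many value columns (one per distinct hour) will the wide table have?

4

4 distinct hour values: 07h, 10h, 12h, 20h.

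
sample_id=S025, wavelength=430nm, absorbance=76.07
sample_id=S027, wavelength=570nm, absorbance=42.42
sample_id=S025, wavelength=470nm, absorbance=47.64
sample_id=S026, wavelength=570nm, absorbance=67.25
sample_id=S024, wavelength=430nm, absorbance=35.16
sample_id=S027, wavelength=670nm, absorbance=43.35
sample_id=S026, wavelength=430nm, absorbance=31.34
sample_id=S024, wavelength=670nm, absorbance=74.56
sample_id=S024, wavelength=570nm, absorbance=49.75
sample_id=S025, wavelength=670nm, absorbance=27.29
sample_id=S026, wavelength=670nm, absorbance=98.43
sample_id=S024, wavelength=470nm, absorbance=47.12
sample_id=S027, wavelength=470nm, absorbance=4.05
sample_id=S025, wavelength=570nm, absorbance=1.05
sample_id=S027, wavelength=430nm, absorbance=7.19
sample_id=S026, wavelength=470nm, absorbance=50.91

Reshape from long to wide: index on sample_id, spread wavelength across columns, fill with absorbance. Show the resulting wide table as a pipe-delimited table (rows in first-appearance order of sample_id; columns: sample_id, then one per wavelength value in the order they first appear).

| sample_id | 430nm | 570nm | 470nm | 670nm |
| S025 | 76.07 | 1.05 | 47.64 | 27.29 |
| S027 | 7.19 | 42.42 | 4.05 | 43.35 |
| S026 | 31.34 | 67.25 | 50.91 | 98.43 |
| S024 | 35.16 | 49.75 | 47.12 | 74.56 |

Columns: sample_id plus the 4 distinct wavelength values (430nm, 570nm, 470nm, 670nm).
For example, row S025 column 430nm takes absorbance=76.07 from the long row (S025, 430nm).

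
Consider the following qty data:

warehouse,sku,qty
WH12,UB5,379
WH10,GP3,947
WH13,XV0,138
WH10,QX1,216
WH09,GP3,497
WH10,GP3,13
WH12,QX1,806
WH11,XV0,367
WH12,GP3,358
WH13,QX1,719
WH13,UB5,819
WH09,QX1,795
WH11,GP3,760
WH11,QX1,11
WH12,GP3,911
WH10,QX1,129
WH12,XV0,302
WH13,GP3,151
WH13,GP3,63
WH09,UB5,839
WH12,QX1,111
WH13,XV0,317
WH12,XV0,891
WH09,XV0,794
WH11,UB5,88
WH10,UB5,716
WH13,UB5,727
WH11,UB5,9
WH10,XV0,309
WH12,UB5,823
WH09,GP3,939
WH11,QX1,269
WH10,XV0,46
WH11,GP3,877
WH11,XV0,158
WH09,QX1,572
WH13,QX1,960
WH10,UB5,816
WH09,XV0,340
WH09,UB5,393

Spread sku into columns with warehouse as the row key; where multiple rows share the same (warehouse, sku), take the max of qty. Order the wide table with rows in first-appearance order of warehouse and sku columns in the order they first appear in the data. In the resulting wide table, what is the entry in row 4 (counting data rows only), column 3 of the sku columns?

794

With rows in first-appearance order of warehouse, row 4 is warehouse=WH09. sku columns in first-appearance order: UB5, GP3, XV0, QX1; column 3 is XV0.
Long rows with warehouse=WH09, sku=XV0: max(794, 340) = 794.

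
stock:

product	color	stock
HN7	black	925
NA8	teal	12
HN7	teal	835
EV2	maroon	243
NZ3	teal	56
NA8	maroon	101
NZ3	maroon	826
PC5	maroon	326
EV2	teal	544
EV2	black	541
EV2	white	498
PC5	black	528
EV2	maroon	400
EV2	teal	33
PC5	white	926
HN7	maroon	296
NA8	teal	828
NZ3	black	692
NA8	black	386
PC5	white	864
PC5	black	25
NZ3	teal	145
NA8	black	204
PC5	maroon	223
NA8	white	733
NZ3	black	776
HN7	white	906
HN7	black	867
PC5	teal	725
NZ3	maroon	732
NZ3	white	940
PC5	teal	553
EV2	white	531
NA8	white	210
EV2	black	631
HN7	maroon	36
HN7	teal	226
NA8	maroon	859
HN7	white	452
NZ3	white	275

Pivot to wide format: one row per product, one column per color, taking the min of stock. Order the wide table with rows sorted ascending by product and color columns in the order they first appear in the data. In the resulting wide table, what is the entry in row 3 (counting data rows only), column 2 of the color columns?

With rows sorted ascending by product, row 3 is product=NA8. color columns in first-appearance order: black, teal, maroon, white; column 2 is teal.
Long rows with product=NA8, color=teal: min(12, 828) = 12.

12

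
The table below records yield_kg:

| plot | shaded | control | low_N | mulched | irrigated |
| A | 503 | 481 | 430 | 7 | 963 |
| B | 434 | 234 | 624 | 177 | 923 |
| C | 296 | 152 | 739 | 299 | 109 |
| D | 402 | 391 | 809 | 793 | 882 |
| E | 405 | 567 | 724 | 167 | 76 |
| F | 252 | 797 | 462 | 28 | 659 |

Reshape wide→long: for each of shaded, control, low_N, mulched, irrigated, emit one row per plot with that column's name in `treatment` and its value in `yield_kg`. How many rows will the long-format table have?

6 plot values × 5 melted columns = 30 rows.

30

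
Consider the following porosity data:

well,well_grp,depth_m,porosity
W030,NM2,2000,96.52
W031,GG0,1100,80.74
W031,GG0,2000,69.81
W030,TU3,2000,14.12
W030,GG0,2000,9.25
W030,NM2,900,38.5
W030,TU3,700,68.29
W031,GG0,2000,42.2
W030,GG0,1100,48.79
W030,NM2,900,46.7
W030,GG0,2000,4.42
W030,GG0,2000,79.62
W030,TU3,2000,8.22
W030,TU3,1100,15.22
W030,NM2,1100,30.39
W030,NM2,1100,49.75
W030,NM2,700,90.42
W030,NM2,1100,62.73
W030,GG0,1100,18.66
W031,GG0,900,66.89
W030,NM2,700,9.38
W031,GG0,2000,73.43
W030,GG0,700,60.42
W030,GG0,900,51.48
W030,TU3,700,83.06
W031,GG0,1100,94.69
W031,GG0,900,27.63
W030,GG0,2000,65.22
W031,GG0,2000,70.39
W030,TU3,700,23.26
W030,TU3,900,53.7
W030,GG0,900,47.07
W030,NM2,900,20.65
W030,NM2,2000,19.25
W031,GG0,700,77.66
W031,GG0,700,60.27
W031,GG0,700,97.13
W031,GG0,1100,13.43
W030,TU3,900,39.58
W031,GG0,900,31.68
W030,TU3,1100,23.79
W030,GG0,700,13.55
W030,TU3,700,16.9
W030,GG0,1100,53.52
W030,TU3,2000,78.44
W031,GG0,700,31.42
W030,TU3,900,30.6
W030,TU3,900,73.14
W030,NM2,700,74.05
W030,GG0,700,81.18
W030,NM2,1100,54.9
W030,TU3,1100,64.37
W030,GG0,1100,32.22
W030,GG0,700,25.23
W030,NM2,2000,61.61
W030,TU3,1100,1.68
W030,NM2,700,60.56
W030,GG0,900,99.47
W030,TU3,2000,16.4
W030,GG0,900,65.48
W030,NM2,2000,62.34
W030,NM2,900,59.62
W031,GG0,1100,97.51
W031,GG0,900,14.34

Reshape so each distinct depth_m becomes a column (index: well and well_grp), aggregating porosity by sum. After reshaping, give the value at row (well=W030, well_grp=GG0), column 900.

263.50

Rows with well=W030, well_grp=GG0 and depth_m=900: porosity values are 51.48, 47.07, 99.47, 65.48.
51.48 + 47.07 + 99.47 + 65.48 = 263.50.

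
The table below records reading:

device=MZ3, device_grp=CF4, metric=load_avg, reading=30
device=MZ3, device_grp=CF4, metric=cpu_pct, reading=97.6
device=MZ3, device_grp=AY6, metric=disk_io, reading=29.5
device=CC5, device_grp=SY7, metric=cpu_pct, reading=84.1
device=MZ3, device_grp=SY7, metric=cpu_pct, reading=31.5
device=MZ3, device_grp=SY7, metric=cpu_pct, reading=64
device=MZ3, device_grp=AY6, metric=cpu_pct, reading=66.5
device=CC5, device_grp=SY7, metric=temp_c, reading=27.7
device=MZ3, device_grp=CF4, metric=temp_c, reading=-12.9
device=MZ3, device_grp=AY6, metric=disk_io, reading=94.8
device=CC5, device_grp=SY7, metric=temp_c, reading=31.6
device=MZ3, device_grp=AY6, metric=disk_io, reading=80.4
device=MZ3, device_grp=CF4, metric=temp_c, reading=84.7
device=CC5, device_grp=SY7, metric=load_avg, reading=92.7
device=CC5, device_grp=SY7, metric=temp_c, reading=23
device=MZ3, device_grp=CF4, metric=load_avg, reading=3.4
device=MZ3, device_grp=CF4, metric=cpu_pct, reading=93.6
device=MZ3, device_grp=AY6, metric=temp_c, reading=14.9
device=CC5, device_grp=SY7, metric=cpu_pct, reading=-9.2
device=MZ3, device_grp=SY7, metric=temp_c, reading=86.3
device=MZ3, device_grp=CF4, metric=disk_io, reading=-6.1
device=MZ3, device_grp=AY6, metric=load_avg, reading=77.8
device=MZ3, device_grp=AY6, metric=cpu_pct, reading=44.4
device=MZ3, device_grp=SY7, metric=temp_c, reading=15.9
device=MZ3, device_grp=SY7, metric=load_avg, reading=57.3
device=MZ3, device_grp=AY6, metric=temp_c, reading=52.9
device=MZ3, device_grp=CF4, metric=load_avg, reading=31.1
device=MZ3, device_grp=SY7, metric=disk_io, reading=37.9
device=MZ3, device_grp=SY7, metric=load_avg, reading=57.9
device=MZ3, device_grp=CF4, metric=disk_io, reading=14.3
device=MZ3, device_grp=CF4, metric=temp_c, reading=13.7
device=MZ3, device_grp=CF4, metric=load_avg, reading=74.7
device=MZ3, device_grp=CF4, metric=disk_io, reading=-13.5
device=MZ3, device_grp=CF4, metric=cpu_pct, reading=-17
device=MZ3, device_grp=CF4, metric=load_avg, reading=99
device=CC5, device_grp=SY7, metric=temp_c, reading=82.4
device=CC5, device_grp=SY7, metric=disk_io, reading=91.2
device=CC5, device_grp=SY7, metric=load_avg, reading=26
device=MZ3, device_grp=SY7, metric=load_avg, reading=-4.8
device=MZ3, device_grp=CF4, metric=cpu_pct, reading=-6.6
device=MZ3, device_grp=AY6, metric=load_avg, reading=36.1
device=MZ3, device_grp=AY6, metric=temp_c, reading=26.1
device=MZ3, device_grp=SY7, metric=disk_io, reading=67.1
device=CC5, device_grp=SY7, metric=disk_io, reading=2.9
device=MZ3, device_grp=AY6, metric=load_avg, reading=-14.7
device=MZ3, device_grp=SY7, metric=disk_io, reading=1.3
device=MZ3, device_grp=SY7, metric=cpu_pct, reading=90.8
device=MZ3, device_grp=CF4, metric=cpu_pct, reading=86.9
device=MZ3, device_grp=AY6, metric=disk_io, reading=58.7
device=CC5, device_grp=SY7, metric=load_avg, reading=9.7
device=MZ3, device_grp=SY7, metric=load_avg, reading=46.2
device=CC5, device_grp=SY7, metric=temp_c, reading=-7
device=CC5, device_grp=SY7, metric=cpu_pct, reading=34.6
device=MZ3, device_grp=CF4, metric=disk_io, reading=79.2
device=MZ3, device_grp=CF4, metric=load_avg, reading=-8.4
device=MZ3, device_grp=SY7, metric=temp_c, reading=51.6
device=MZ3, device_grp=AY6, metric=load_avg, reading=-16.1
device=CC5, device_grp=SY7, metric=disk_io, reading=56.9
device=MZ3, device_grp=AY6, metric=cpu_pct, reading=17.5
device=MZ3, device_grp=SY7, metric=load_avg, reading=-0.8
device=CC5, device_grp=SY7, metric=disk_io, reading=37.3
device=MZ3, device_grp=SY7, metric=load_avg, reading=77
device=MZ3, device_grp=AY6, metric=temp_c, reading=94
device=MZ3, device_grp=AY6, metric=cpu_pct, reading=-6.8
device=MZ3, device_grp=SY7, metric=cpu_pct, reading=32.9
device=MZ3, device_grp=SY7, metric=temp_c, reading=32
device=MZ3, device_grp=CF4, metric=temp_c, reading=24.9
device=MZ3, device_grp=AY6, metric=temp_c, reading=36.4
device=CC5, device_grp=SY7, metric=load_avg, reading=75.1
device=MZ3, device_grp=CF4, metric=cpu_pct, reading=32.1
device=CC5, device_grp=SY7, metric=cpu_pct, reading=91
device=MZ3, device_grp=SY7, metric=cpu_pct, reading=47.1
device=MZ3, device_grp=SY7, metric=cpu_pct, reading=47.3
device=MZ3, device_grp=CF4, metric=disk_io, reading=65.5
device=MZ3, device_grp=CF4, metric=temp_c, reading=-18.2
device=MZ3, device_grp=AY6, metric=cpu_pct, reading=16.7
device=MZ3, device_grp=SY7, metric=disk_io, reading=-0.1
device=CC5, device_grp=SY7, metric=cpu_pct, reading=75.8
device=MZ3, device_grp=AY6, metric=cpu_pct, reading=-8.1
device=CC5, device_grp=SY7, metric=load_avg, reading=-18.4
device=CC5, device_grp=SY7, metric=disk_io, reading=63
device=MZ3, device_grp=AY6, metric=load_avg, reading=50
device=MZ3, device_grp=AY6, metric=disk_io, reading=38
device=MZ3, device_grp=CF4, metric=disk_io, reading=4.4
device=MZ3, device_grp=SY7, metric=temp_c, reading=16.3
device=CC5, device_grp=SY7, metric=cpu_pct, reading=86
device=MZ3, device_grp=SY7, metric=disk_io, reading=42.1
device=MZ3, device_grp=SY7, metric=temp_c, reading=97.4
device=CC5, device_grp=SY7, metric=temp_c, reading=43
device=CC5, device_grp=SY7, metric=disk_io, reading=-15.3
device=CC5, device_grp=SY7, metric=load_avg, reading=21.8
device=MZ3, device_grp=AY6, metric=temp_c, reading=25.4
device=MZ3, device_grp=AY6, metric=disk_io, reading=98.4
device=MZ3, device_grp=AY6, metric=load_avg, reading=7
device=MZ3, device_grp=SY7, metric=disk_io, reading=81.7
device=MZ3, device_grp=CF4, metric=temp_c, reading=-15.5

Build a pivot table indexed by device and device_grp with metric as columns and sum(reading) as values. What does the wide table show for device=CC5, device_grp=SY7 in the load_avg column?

Rows with device=CC5, device_grp=SY7 and metric=load_avg: reading values are 92.7, 26, 9.7, 75.1, -18.4, 21.8.
92.7 + 26 + 9.7 + 75.1 + -18.4 + 21.8 = 206.9.

206.9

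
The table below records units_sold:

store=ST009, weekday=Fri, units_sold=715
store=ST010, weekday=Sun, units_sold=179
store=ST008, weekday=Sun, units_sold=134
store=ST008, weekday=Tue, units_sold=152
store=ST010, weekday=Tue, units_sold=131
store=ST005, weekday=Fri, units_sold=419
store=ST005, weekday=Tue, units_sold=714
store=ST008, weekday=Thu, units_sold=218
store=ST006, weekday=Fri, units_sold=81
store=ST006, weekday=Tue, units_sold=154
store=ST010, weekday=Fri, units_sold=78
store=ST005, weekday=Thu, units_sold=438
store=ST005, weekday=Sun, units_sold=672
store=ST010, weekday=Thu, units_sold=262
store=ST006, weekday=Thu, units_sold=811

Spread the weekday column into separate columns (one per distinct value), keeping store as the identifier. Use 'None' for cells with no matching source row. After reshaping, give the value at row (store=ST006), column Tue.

The long row with store=ST006, weekday=Tue has units_sold=154.

154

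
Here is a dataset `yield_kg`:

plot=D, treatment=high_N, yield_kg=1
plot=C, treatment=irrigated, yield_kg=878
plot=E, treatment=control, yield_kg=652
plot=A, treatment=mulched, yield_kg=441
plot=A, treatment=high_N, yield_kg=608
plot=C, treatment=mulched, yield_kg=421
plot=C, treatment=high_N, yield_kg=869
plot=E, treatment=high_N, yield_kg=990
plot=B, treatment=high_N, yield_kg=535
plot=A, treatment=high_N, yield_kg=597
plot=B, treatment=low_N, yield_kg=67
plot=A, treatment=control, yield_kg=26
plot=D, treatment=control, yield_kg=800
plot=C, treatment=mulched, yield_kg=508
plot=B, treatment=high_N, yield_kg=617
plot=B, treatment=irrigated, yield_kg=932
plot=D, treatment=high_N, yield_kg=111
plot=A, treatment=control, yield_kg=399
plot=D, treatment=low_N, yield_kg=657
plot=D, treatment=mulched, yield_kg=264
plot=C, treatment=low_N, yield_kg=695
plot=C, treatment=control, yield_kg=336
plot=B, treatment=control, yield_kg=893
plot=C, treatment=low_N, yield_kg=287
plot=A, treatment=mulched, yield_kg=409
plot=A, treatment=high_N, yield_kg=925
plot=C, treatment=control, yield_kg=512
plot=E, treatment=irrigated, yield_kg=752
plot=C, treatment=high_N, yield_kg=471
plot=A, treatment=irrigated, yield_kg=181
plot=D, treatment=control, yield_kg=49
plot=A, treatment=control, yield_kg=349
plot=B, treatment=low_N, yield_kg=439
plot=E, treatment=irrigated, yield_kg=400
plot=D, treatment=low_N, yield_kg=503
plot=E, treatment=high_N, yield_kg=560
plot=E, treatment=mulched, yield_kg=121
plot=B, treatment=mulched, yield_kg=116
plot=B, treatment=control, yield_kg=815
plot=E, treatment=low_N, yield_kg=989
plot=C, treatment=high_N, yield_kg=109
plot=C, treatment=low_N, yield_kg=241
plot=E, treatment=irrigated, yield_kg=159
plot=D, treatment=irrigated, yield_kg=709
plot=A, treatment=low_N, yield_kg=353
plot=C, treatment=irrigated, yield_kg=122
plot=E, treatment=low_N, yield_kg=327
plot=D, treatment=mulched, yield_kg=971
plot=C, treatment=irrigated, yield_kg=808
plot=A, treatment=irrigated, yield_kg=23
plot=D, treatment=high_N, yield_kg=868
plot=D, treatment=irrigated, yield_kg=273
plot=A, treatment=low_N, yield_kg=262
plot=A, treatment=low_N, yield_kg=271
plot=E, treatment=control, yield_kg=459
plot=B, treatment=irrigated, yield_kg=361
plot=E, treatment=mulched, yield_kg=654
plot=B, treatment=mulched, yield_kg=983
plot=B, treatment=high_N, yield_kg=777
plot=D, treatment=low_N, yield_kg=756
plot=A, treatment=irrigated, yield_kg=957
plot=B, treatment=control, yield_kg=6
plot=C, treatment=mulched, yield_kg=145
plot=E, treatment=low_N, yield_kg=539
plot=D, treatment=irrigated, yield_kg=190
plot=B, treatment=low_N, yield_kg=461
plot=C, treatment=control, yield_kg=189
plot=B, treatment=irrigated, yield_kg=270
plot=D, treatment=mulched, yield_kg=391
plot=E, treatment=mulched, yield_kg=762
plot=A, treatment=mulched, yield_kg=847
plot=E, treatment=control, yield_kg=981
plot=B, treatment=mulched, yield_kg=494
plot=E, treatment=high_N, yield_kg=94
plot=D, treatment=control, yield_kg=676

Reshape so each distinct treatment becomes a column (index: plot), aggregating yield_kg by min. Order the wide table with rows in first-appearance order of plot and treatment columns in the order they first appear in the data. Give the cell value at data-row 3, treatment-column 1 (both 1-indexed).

94

With rows in first-appearance order of plot, row 3 is plot=E. treatment columns in first-appearance order: high_N, irrigated, control, mulched, low_N; column 1 is high_N.
Long rows with plot=E, treatment=high_N: min(990, 560, 94) = 94.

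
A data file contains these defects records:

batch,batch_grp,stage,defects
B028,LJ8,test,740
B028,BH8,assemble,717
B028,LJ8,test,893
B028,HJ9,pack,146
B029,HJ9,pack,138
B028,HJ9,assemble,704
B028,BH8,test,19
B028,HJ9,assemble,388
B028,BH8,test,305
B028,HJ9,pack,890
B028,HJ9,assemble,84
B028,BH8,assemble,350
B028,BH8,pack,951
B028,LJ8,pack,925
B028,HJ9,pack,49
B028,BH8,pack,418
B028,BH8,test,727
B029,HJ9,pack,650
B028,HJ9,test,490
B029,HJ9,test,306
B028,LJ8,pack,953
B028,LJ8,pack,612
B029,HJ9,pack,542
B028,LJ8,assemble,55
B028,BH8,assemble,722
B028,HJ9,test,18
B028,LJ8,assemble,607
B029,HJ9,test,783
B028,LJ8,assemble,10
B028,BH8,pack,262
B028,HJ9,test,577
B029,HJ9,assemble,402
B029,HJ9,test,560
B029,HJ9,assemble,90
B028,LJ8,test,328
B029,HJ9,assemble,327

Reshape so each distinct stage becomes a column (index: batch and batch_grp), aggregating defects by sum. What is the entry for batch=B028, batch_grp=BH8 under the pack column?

Rows with batch=B028, batch_grp=BH8 and stage=pack: defects values are 951, 418, 262.
951 + 418 + 262 = 1631.

1631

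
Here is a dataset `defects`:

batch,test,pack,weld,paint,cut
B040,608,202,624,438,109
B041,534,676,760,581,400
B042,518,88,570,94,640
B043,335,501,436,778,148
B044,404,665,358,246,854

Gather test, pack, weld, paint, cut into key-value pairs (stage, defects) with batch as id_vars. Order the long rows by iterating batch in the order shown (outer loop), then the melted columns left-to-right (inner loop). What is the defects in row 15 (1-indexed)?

25 rows total (5 × 5). Row 15: index ⌊(15-1)/5⌋ = 2 into batch → B042; (15-1) mod 5 = 4 into the melted columns → cut.
So row 15 is (B042, cut, 640); defects = 640.

640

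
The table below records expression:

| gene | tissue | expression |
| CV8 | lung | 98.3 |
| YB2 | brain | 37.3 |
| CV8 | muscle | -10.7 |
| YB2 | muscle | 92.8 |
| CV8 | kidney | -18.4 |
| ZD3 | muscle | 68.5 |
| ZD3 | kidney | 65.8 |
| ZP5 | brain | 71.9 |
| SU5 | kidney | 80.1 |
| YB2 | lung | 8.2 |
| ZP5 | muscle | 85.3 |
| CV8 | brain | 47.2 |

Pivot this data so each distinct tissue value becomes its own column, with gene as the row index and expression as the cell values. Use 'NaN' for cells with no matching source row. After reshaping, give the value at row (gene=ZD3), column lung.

No long-format row has gene=ZD3 and tissue=lung, so the cell is NaN.

NaN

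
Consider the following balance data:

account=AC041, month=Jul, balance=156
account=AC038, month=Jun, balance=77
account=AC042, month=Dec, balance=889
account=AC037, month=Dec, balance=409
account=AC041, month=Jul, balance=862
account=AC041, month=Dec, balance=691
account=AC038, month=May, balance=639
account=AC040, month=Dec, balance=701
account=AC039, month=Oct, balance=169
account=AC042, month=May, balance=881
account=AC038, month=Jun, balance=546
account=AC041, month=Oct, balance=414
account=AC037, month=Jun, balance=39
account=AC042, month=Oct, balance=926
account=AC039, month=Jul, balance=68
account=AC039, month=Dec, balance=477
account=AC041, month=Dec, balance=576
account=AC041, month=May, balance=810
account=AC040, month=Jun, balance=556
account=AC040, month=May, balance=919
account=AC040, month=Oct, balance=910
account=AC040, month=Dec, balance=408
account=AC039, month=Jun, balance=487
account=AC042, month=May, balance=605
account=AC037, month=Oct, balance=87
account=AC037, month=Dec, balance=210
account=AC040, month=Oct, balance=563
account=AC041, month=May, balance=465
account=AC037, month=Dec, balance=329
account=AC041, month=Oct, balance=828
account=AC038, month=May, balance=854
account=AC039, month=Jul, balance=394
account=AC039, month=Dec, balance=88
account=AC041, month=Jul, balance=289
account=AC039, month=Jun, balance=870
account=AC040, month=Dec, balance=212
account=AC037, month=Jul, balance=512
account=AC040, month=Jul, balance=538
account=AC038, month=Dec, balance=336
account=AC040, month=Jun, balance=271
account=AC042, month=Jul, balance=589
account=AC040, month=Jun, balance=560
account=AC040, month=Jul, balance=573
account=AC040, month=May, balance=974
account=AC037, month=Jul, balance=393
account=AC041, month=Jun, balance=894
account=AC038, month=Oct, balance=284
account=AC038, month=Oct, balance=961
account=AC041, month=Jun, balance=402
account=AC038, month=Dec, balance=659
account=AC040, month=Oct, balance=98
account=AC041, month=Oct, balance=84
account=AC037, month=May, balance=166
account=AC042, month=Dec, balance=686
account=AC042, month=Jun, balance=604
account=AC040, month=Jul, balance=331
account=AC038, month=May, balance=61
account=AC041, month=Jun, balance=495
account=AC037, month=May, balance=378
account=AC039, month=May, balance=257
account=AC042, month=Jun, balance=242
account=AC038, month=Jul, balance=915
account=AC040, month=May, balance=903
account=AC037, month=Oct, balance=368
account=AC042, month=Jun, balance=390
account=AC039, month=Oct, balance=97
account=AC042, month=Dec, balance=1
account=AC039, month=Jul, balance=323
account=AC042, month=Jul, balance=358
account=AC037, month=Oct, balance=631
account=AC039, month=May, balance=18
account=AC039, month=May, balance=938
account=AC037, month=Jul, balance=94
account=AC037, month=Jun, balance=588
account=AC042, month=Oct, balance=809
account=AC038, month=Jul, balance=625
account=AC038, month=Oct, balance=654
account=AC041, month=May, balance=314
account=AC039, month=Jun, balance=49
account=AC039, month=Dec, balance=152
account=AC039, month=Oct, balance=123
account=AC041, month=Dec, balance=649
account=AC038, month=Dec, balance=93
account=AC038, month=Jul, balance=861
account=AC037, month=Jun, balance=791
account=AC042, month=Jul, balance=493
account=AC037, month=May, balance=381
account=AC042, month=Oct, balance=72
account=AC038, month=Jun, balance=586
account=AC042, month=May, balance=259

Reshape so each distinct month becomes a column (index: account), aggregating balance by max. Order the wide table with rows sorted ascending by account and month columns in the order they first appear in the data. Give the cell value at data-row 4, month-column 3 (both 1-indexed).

With rows sorted ascending by account, row 4 is account=AC040. month columns in first-appearance order: Jul, Jun, Dec, May, Oct; column 3 is Dec.
Long rows with account=AC040, month=Dec: max(701, 408, 212) = 701.

701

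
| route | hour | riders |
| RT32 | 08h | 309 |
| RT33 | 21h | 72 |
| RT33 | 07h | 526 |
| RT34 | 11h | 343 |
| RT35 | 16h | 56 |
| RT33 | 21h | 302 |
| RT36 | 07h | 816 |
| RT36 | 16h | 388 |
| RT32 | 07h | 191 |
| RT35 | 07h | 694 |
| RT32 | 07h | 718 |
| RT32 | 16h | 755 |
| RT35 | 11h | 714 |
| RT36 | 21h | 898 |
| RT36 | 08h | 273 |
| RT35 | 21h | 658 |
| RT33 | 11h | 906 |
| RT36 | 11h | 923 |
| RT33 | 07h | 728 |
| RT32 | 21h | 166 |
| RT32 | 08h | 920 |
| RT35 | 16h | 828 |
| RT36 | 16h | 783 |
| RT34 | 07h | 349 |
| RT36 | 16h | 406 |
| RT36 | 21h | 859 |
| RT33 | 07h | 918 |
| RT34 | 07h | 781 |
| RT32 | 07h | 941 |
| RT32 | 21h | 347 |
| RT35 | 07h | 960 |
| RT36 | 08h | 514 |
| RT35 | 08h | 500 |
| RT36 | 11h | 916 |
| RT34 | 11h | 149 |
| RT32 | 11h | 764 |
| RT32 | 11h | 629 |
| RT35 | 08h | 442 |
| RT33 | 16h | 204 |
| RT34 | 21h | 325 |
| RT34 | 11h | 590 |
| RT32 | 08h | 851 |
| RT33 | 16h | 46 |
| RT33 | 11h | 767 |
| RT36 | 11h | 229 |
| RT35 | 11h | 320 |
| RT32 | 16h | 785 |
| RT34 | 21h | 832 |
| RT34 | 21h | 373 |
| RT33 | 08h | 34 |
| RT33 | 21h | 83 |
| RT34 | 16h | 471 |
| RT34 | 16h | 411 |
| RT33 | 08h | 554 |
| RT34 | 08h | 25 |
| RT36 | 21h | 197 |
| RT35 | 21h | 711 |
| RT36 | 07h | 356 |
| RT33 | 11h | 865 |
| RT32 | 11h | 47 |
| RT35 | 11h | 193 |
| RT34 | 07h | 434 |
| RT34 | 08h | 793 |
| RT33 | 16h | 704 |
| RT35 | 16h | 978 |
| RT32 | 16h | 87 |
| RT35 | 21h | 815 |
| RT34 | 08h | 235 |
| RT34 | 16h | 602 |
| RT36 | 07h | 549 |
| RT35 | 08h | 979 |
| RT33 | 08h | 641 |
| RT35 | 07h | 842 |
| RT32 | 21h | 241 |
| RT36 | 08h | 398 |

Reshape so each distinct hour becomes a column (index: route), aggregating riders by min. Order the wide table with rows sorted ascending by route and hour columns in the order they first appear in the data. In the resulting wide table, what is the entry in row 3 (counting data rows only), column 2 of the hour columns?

325

With rows sorted ascending by route, row 3 is route=RT34. hour columns in first-appearance order: 08h, 21h, 07h, 11h, 16h; column 2 is 21h.
Long rows with route=RT34, hour=21h: min(325, 832, 373) = 325.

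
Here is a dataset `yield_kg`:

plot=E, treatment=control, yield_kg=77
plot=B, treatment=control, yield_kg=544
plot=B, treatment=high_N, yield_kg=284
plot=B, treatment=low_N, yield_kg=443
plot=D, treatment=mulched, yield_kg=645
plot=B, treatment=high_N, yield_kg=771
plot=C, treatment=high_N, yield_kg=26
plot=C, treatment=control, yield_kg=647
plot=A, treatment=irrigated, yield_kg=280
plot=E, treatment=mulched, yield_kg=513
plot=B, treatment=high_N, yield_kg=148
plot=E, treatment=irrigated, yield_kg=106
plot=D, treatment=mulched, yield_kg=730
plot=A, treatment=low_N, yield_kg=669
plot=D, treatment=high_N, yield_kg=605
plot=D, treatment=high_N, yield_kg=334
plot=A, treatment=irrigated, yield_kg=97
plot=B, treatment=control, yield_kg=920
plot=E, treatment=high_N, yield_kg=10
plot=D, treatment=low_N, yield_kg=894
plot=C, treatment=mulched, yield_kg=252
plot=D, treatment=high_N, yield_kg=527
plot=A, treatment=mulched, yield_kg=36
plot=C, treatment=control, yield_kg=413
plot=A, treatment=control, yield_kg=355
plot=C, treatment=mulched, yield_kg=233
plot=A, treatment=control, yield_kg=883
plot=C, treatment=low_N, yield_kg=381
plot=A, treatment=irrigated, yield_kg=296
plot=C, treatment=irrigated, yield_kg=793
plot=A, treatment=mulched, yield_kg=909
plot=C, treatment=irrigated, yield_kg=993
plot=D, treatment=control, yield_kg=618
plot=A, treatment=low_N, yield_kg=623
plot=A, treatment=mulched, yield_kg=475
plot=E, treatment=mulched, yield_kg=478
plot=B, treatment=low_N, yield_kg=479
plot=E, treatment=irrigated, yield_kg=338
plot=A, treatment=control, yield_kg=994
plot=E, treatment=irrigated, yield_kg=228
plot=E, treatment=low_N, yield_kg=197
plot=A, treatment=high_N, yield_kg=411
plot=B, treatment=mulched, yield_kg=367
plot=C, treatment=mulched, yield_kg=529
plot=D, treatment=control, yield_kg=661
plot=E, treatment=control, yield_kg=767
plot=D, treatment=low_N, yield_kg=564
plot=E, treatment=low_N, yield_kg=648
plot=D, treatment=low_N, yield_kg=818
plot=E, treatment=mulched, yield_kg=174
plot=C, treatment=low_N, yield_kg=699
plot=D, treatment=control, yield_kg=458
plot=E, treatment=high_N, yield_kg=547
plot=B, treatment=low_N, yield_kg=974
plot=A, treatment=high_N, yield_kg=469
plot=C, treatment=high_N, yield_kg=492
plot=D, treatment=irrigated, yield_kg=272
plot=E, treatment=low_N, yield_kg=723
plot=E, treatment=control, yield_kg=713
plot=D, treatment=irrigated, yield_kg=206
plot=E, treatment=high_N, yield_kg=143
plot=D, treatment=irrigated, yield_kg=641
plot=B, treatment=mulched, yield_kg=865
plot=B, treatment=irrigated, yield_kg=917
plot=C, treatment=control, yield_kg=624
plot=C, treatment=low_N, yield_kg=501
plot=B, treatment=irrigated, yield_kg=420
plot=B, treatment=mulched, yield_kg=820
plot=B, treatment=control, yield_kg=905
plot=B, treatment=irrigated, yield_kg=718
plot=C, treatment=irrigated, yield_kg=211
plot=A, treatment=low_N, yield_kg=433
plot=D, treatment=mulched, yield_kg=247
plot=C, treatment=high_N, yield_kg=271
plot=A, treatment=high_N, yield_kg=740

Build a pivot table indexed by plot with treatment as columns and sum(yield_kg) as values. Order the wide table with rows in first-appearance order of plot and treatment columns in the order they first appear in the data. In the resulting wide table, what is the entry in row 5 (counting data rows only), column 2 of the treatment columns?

With rows in first-appearance order of plot, row 5 is plot=A. treatment columns in first-appearance order: control, high_N, low_N, mulched, irrigated; column 2 is high_N.
Long rows with plot=A, treatment=high_N: 411 + 469 + 740 = 1620.

1620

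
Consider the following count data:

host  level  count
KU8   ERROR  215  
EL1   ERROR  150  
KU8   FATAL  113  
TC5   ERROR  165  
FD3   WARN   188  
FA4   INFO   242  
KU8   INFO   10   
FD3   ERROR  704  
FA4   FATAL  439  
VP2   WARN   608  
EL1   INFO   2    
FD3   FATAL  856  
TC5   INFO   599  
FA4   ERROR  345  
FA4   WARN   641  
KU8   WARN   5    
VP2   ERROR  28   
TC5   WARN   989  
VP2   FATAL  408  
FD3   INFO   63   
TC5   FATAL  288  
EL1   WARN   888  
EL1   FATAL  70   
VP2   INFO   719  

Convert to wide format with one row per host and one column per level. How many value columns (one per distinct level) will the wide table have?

4 distinct level values: FATAL, ERROR, INFO, WARN.

4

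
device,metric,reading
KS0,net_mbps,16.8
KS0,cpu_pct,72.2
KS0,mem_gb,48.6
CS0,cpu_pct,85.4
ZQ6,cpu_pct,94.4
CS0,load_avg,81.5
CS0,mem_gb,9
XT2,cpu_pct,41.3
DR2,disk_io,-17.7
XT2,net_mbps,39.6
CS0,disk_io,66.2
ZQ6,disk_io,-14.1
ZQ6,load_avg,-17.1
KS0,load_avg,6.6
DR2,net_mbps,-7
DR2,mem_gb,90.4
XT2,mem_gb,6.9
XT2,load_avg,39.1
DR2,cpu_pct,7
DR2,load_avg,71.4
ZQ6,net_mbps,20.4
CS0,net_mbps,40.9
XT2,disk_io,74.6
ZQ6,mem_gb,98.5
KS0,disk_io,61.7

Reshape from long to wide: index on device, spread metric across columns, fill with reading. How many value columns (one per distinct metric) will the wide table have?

5

5 distinct metric values: disk_io, net_mbps, cpu_pct, load_avg, mem_gb.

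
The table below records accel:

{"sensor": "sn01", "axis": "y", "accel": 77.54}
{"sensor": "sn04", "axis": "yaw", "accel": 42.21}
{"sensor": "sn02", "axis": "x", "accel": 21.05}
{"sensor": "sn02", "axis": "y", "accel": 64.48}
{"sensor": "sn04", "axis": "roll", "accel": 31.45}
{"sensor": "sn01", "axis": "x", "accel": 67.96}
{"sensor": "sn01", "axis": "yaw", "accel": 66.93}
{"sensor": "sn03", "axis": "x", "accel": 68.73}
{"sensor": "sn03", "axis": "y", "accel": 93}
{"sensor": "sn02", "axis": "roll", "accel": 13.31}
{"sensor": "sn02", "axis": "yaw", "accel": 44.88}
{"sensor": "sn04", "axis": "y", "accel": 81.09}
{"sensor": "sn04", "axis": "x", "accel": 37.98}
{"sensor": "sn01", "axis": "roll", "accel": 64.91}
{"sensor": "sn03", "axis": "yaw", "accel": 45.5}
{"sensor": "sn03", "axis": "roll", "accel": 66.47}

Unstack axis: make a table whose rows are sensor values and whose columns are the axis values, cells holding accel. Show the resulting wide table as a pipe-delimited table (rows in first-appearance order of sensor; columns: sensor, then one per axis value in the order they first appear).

Columns: sensor plus the 4 distinct axis values (y, yaw, x, roll).
For example, row sn01 column y takes accel=77.54 from the long row (sn01, y).

| sensor | y | yaw | x | roll |
| sn01 | 77.54 | 66.93 | 67.96 | 64.91 |
| sn04 | 81.09 | 42.21 | 37.98 | 31.45 |
| sn02 | 64.48 | 44.88 | 21.05 | 13.31 |
| sn03 | 93 | 45.5 | 68.73 | 66.47 |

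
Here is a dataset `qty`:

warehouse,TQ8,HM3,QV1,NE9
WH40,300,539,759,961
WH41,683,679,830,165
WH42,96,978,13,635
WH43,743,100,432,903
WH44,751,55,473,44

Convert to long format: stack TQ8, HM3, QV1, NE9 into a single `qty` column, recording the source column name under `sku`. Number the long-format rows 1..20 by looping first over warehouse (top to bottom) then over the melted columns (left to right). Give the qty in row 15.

432

20 rows total (5 × 4). Row 15: index ⌊(15-1)/4⌋ = 3 into warehouse → WH43; (15-1) mod 4 = 2 into the melted columns → QV1.
So row 15 is (WH43, QV1, 432); qty = 432.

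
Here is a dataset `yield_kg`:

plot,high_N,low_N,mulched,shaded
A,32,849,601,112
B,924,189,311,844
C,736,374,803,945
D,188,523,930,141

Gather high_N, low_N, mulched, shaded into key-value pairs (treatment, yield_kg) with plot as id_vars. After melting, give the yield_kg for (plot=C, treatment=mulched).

803

Unpivoting turns each (plot, wide-column) pair into one long row.
The wide cell at row C, column mulched holds 803, so the long row (C, mulched) has yield_kg=803.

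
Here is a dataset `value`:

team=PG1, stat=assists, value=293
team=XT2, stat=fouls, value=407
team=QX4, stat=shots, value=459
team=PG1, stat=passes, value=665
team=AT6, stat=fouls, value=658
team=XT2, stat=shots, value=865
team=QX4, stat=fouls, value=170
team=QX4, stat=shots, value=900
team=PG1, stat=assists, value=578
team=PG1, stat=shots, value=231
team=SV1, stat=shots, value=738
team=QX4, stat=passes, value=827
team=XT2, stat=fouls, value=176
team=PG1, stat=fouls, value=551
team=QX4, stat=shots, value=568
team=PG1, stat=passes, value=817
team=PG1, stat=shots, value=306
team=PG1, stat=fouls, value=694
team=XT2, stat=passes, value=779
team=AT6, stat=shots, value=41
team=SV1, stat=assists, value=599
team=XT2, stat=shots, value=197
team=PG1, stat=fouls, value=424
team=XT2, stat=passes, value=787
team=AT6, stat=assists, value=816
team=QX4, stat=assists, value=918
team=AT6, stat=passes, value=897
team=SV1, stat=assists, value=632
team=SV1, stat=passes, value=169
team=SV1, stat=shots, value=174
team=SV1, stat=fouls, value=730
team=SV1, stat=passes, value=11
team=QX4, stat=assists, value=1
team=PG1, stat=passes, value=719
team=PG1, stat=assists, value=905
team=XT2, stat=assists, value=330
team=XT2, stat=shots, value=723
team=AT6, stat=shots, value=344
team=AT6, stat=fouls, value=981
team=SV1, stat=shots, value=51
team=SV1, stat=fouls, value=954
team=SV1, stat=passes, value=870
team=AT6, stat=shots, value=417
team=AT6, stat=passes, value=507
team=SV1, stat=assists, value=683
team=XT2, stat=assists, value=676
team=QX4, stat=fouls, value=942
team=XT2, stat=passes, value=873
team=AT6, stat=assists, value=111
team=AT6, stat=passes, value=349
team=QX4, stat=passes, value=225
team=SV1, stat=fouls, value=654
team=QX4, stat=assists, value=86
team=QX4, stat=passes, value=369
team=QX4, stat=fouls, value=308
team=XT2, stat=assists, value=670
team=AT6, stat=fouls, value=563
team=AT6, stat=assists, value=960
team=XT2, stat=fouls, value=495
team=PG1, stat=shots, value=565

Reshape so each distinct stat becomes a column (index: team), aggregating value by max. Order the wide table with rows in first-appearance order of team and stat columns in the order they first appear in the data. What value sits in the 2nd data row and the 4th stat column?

873

With rows in first-appearance order of team, row 2 is team=XT2. stat columns in first-appearance order: assists, fouls, shots, passes; column 4 is passes.
Long rows with team=XT2, stat=passes: max(779, 787, 873) = 873.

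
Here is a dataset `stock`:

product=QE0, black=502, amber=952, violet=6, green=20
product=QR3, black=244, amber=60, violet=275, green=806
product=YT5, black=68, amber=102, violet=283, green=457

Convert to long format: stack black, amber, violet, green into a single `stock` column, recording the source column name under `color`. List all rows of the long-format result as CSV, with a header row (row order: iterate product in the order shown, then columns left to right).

product,color,stock
QE0,black,502
QE0,amber,952
QE0,violet,6
QE0,green,20
QR3,black,244
QR3,amber,60
QR3,violet,275
QR3,green,806
YT5,black,68
YT5,amber,102
YT5,violet,283
YT5,green,457

Each (product, column) pair becomes one row: 3 × 4 = 12 rows.
For example, (QE0, black) → stock=502.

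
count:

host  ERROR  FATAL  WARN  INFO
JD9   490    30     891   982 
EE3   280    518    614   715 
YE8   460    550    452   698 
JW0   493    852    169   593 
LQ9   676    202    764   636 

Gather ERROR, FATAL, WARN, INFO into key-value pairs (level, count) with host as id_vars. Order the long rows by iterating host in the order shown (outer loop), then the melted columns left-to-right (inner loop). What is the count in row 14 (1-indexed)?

852

20 rows total (5 × 4). Row 14: index ⌊(14-1)/4⌋ = 3 into host → JW0; (14-1) mod 4 = 1 into the melted columns → FATAL.
So row 14 is (JW0, FATAL, 852); count = 852.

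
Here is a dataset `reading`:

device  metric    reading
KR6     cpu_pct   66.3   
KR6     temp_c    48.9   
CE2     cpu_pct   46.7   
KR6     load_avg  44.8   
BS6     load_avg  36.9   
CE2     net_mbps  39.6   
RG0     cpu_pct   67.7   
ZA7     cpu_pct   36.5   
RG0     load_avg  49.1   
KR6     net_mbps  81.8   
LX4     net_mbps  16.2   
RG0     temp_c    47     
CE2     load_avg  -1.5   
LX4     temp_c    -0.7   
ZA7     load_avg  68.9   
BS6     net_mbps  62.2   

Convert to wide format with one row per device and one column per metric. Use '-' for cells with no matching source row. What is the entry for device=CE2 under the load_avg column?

The long row with device=CE2, metric=load_avg has reading=-1.5.

-1.5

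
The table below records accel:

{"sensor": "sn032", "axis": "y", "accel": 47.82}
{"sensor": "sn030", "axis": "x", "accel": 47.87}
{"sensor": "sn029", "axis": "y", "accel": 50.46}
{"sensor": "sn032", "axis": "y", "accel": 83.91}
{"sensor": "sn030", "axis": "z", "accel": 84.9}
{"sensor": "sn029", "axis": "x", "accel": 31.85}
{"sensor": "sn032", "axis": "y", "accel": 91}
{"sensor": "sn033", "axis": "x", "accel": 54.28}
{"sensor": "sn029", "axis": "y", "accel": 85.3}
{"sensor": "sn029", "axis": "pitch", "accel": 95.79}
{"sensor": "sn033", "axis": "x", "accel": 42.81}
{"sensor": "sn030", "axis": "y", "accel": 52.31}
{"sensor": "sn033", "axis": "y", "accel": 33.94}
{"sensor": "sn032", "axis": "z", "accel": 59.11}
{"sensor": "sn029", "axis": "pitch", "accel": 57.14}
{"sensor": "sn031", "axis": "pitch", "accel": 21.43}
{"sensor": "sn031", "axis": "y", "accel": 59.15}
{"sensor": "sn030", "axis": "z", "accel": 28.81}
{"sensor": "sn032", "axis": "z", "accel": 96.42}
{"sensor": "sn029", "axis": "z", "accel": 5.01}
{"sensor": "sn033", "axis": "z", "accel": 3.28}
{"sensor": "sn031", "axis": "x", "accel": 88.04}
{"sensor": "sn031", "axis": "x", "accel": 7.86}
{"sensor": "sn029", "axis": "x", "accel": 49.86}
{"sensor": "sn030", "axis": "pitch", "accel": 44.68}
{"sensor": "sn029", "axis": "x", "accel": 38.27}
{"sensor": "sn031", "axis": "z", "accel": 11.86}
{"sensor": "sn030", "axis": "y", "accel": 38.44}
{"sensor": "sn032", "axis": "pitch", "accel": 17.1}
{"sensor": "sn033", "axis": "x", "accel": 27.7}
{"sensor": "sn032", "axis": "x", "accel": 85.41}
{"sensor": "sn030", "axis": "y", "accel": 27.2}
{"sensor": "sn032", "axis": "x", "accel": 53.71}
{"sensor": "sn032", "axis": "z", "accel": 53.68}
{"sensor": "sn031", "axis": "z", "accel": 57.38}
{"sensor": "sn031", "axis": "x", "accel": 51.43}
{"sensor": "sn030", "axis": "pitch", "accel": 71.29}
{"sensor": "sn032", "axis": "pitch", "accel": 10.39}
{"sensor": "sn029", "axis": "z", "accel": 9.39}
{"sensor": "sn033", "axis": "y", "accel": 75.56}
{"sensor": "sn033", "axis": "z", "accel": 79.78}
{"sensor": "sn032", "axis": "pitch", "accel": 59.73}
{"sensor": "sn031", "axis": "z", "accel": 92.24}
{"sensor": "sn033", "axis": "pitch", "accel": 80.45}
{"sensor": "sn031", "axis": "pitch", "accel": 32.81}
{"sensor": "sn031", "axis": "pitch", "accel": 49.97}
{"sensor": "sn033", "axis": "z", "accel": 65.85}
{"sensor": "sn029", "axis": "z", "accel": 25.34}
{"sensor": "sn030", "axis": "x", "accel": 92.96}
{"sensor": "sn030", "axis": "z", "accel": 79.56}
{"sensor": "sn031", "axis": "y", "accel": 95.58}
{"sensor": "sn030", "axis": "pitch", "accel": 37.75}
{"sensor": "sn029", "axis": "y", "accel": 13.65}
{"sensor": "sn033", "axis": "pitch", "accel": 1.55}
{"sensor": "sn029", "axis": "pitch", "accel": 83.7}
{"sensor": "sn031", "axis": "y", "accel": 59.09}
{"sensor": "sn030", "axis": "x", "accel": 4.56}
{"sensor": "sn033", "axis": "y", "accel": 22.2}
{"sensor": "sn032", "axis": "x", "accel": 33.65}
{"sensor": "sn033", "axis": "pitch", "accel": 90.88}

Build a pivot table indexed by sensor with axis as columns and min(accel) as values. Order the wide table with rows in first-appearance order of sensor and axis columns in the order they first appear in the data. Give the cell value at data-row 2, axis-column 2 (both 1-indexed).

4.56

With rows in first-appearance order of sensor, row 2 is sensor=sn030. axis columns in first-appearance order: y, x, z, pitch; column 2 is x.
Long rows with sensor=sn030, axis=x: min(47.87, 92.96, 4.56) = 4.56.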